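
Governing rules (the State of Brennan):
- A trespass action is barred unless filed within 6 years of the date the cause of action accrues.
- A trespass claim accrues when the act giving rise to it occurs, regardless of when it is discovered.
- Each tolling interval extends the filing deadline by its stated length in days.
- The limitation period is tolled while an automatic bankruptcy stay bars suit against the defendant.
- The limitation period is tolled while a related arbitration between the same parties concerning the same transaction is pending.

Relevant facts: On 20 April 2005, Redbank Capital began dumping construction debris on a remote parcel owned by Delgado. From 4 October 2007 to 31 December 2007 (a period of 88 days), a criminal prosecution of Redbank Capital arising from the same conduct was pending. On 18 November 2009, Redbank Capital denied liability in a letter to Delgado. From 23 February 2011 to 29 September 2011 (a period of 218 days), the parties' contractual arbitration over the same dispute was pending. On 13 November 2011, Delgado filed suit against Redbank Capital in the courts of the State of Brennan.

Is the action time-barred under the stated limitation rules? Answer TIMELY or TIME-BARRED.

The cause of action accrued on 20 April 2005, the date of the act.
The untolled deadline — 6 years after 20 April 2005 — is 20 April 2011.
The period was tolled for 218 days by the pending related arbitration (23 February 2011 to 29 September 2011), pushing the deadline to 24 November 2011.
No stated provision tolls the period for a criminal prosecution, so the interval from 4 October 2007 to 31 December 2007 has no effect on the deadline.
The other events in the timeline have no effect on the limitation period under the stated rules.
Delgado filed on 13 November 2011, before the 24 November 2011 deadline, so the action is timely.

TIMELY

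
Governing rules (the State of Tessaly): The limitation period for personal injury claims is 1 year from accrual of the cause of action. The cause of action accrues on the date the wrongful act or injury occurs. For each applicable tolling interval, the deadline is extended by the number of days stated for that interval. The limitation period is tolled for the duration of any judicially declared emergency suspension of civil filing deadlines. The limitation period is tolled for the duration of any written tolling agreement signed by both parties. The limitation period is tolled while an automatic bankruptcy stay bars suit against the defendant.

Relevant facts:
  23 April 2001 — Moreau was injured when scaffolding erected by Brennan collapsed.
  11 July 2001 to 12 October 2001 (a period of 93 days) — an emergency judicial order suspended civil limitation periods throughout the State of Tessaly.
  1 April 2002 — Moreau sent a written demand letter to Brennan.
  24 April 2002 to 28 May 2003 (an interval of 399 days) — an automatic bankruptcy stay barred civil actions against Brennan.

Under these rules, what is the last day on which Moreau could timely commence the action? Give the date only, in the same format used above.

The claim accrued on 23 April 2001, when the wrongful act occurred.
The untolled deadline — 1 year after 23 April 2001 — is 23 April 2002.
The period was tolled for 93 days by the emergency suspension of filing deadlines (11 July 2001 to 12 October 2001), pushing the deadline to 25 July 2002.
The automatic bankruptcy stay from 24 April 2002 to 28 May 2003 tolled the period for 399 days, extending the deadline to 28 August 2003.
Nothing else in the chronology tolls or restarts the period.

28 August 2003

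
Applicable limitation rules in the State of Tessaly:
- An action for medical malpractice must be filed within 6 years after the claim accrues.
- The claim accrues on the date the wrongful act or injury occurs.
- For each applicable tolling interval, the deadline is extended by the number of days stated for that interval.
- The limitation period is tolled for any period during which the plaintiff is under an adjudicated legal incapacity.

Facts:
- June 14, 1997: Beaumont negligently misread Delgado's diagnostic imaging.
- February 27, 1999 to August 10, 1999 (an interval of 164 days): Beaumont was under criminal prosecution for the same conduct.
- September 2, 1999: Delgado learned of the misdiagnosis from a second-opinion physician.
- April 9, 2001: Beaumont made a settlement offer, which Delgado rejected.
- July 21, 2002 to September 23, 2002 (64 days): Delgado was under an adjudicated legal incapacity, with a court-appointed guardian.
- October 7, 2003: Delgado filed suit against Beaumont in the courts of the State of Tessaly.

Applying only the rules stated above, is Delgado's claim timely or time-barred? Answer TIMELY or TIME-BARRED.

The claim accrued on June 14, 1997, when the wrongful act occurred; under the stated occurrence rule the September 2, 1999 discovery does not delay accrual.
6 years from June 14, 1997 is June 14, 2003.
The period was tolled for 64 days by the plaintiff's legal incapacity (July 21, 2002 to September 23, 2002), pushing the deadline to August 17, 2003.
No stated provision tolls the period for a criminal prosecution, so the interval from February 27, 1999 to August 10, 1999 has no effect on the deadline.
The other events in the timeline have no effect on the limitation period under the stated rules.
The October 7, 2003 filing falls after the August 17, 2003 deadline; the claim is time-barred.

TIME-BARRED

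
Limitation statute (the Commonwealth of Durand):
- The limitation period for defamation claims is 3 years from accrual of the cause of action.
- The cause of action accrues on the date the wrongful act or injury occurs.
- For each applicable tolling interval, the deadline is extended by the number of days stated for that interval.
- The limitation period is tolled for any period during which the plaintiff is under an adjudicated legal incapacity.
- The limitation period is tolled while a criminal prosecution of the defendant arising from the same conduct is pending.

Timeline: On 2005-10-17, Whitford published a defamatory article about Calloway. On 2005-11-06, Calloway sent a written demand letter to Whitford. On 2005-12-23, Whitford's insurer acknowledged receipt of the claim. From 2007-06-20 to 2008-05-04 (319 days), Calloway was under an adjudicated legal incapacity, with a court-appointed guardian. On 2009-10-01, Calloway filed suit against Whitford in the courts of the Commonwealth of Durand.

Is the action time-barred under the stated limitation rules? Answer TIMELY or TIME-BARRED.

The cause of action accrued on 2005-10-17, the date of the act.
The untolled deadline — 3 years after 2005-10-17 — is 2008-10-17.
Because the plaintiff's legal incapacity ran from 2007-06-20 to 2008-05-04, the deadline is extended by 319 days to 2009-09-01.
The other events in the timeline have no effect on the limitation period under the stated rules.
Filing on 2009-10-01 missed the 2009-09-01 deadline — the action is time-barred.

TIME-BARRED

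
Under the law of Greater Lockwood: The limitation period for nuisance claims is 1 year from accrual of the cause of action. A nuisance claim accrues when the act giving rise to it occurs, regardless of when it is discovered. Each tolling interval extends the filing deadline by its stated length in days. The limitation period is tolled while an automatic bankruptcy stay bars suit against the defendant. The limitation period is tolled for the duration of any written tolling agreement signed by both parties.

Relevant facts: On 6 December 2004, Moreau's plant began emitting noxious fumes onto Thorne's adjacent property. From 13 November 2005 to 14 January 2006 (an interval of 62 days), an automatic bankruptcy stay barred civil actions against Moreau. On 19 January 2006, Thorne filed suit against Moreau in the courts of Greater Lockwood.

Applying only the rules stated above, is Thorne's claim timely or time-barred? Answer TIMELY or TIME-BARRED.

The claim accrued on 6 December 2004, when the wrongful act occurred.
Adding the 1 year base period to 6 December 2004 gives a deadline of 6 December 2005, before any tolling.
Because the automatic bankruptcy stay ran from 13 November 2005 to 14 January 2006, the deadline is extended by 62 days to 6 February 2006.
Filing on 19 January 2006 beat the 6 February 2006 deadline — the action is timely.

TIMELY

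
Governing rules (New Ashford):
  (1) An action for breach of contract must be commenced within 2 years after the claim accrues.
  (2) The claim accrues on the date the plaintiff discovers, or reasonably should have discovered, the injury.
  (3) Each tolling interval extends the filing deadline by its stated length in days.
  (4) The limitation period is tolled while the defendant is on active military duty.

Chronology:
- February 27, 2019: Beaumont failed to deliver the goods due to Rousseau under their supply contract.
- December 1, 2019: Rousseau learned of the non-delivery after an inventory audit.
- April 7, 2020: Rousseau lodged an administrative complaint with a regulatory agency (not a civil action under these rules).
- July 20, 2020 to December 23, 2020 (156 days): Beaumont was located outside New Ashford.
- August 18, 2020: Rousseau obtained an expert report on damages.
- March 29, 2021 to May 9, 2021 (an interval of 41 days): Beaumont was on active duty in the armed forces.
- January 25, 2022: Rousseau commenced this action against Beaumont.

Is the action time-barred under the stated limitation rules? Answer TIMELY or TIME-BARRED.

TIME-BARRED

The claim did not accrue until Rousseau discovered the injury on December 1, 2019; the February 27, 2019 act date does not start the clock under the stated rule.
Adding the 2 years base period to December 1, 2019 gives a deadline of December 1, 2021, before any tolling.
The defendant's active military service from March 29, 2021 to May 9, 2021 tolled the period for 41 days, extending the deadline to January 11, 2022.
Although the defendant's absence ran from July 20, 2020 to December 23, 2020, the stated rules do not make that a tolling event, so it is disregarded.
The other events in the timeline have no effect on the limitation period under the stated rules.
Rousseau filed on January 25, 2022, after the January 11, 2022 deadline, so the action is time-barred.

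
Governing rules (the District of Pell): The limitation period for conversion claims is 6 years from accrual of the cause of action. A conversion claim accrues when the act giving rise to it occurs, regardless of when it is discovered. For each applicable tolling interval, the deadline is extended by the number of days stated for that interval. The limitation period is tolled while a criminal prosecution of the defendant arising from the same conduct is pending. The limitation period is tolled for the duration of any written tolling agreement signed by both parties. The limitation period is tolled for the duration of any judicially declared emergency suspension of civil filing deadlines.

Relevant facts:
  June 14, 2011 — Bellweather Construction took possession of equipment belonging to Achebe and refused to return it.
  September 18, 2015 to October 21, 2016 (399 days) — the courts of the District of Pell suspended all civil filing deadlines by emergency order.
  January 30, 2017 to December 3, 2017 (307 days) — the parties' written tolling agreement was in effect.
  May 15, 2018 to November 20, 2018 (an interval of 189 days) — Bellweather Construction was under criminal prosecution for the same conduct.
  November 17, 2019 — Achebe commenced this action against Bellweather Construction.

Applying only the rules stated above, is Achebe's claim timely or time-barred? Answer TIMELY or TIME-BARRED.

TIMELY

The claim accrued on June 14, 2011, when the wrongful act occurred.
6 years from June 14, 2011 is June 14, 2017.
Because the emergency suspension of filing deadlines ran from September 18, 2015 to October 21, 2016, the deadline is extended by 399 days to July 18, 2018.
The written tolling agreement from January 30, 2017 to December 3, 2017 tolled the period for 307 days, extending the deadline to May 21, 2019.
The pending criminal prosecution from May 15, 2018 to November 20, 2018 tolled the period for 189 days, extending the deadline to November 26, 2019.
Achebe filed on November 17, 2019, before the November 26, 2019 deadline, so the action is timely.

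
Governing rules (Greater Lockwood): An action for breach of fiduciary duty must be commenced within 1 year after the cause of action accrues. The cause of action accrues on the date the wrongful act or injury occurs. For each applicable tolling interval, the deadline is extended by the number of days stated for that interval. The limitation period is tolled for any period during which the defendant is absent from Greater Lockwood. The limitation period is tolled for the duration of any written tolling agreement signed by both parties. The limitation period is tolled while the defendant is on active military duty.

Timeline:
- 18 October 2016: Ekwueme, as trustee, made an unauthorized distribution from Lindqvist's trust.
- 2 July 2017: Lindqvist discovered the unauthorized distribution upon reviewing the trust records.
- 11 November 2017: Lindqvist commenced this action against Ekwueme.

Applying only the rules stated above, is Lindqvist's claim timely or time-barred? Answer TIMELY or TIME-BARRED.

TIME-BARRED

The claim accrued on 18 October 2016, when the wrongful act occurred; under the stated occurrence rule the 2 July 2017 discovery does not delay accrual.
The untolled deadline — 1 year after 18 October 2016 — is 18 October 2017.
Filing on 11 November 2017 missed the 18 October 2017 deadline — the action is time-barred.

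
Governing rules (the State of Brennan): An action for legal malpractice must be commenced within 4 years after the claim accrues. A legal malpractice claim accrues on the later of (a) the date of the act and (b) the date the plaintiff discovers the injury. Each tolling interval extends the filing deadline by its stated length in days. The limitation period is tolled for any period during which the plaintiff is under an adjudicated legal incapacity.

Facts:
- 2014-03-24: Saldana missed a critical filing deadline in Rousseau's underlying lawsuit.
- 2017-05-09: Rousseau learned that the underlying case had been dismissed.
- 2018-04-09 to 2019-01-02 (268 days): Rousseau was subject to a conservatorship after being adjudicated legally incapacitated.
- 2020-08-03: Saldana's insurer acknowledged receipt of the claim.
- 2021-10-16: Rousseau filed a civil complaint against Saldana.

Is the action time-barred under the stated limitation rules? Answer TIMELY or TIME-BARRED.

TIMELY

Because discovery on 2017-05-09 post-dates the 2014-03-24 act, accrual under the later-of rule falls on 2017-05-09.
Adding the 4 years base period to 2017-05-09 gives a deadline of 2021-05-09, before any tolling.
The plaintiff's legal incapacity from 2018-04-09 to 2019-01-02 tolled the period for 268 days, extending the deadline to 2022-02-01.
The other events in the timeline have no effect on the limitation period under the stated rules.
Rousseau filed on 2021-10-16, before the 2022-02-01 deadline, so the action is timely.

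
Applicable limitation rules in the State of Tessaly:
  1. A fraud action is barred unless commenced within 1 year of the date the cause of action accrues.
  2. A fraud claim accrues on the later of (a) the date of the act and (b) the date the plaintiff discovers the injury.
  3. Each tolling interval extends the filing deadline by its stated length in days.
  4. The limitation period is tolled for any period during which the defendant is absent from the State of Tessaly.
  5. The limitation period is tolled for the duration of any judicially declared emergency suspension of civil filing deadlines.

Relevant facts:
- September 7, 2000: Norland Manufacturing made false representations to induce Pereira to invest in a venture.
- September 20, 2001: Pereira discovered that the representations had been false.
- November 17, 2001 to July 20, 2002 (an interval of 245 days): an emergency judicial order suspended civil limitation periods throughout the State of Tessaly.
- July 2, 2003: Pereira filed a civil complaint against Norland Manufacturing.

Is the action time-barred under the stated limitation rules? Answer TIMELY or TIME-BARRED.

TIME-BARRED

The claim accrued on September 20, 2001 — the later of the September 7, 2000 act and the September 20, 2001 discovery.
1 year from September 20, 2001 is September 20, 2002.
The period was tolled for 245 days by the emergency suspension of filing deadlines (November 17, 2001 to July 20, 2002), pushing the deadline to May 23, 2003.
Pereira filed on July 2, 2003, after the May 23, 2003 deadline, so the action is time-barred.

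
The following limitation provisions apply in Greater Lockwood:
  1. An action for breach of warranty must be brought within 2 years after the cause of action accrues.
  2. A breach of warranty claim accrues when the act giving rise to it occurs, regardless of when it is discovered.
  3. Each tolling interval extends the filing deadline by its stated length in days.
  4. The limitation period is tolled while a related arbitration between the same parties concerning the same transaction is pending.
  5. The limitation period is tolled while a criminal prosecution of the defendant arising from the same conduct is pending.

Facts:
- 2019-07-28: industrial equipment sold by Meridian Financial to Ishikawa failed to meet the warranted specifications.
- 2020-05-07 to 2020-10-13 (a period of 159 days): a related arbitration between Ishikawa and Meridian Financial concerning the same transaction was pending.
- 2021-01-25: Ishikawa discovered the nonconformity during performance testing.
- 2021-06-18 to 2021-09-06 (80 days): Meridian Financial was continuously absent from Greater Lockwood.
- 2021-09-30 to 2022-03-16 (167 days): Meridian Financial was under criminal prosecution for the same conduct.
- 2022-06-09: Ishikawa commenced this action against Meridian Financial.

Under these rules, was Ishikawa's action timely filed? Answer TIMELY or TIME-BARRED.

TIMELY

Because the rule ties accrual to occurrence, the claim accrued on 2019-07-28, not on the 2021-01-25 discovery date.
2 years from 2019-07-28 is 2021-07-28.
The pending related arbitration from 2020-05-07 to 2020-10-13 tolled the period for 159 days, extending the deadline to 2022-01-03.
The pending criminal prosecution from 2021-09-30 to 2022-03-16 tolled the period for 167 days, extending the deadline to 2022-06-19.
No stated provision tolls the period for the defendant's absence, so the interval from 2021-06-18 to 2021-09-06 has no effect on the deadline.
Ishikawa filed on 2022-06-09, before the 2022-06-19 deadline, so the action is timely.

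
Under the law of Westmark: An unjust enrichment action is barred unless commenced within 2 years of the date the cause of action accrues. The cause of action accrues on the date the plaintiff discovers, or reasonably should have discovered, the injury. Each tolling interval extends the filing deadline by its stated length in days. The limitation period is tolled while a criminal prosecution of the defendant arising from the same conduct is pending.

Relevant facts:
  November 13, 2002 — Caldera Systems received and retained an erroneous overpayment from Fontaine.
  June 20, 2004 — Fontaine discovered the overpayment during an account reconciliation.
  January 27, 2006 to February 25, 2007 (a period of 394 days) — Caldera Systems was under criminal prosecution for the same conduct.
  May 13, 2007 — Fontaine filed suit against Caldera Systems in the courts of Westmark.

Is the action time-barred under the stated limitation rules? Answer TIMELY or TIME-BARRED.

TIMELY

Accrual is tied to discovery, so the period began on June 20, 2004 rather than on November 13, 2002 when the act occurred.
The untolled deadline — 2 years after June 20, 2004 — is June 20, 2006.
Because the pending criminal prosecution ran from January 27, 2006 to February 25, 2007, the deadline is extended by 394 days to July 19, 2007.
The May 13, 2007 filing precedes the July 19, 2007 deadline; the claim is timely.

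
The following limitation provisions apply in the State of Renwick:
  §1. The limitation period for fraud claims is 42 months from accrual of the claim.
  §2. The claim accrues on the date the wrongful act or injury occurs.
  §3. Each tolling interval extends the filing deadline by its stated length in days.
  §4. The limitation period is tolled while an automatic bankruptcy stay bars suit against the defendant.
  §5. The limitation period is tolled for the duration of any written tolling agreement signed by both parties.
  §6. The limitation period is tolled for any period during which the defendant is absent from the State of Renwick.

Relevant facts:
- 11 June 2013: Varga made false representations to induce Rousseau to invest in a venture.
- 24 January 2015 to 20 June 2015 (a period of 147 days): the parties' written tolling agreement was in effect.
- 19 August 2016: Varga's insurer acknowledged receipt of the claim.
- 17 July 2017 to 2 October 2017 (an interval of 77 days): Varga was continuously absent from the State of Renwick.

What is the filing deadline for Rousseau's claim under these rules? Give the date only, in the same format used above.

The limitation period began to run on 11 June 2013.
42 months from 11 June 2013 is 11 December 2016.
The written tolling agreement from 24 January 2015 to 20 June 2015 tolled the period for 147 days, extending the deadline to 7 May 2017.
The defendant's absence from the jurisdiction starting 17 July 2017 came too late — the period had run on 7 May 2017 — and so does not extend the deadline.
The other events in the timeline have no effect on the limitation period under the stated rules.

7 May 2017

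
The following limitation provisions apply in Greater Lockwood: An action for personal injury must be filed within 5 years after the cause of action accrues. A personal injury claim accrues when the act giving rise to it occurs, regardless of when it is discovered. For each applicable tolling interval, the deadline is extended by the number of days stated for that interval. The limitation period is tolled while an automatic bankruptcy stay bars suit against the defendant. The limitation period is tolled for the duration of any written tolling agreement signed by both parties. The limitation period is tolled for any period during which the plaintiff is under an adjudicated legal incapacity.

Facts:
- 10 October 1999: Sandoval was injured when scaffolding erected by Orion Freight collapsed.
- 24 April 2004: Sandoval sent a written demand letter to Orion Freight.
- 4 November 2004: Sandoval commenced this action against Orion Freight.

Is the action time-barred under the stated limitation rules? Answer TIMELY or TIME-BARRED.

TIME-BARRED

The limitation period began to run on 10 October 1999.
5 years from 10 October 1999 is 10 October 2004.
None of the other events listed affects the running of the period under the stated rules.
Sandoval filed on 4 November 2004, after the 10 October 2004 deadline, so the action is time-barred.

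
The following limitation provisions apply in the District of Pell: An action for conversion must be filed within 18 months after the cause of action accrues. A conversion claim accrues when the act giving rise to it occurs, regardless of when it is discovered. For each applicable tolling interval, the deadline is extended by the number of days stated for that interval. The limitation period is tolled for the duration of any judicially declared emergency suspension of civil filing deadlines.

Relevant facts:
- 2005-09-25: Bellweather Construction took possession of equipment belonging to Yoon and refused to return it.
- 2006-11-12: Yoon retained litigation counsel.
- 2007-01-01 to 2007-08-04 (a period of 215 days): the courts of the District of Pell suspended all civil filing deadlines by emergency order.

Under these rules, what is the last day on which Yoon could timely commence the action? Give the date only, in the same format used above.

2007-10-26

The cause of action accrued on 2005-09-25, the date of the act.
Adding the 18 months base period to 2005-09-25 gives a deadline of 2007-03-25, before any tolling.
Because the emergency suspension of filing deadlines ran from 2007-01-01 to 2007-08-04, the deadline is extended by 215 days to 2007-10-26.
None of the other events listed affects the running of the period under the stated rules.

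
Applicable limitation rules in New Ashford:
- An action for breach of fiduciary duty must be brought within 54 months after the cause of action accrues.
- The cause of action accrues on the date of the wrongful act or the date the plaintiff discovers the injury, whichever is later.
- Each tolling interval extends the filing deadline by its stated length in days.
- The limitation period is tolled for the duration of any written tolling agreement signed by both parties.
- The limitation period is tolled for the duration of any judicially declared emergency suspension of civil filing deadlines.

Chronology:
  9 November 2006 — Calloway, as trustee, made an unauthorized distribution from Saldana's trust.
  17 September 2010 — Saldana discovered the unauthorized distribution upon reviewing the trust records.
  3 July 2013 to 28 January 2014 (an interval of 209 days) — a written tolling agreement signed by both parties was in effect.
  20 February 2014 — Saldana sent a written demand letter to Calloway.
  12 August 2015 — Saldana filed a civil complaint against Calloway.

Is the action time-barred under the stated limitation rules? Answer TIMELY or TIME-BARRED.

Taking the later of the act (9 November 2006) and discovery (17 September 2010), the claim accrued on 17 September 2010.
54 months from 17 September 2010 is 17 March 2015.
The written tolling agreement from 3 July 2013 to 28 January 2014 tolled the period for 209 days, extending the deadline to 12 October 2015.
The other events in the timeline have no effect on the limitation period under the stated rules.
Saldana filed on 12 August 2015, before the 12 October 2015 deadline, so the action is timely.

TIMELY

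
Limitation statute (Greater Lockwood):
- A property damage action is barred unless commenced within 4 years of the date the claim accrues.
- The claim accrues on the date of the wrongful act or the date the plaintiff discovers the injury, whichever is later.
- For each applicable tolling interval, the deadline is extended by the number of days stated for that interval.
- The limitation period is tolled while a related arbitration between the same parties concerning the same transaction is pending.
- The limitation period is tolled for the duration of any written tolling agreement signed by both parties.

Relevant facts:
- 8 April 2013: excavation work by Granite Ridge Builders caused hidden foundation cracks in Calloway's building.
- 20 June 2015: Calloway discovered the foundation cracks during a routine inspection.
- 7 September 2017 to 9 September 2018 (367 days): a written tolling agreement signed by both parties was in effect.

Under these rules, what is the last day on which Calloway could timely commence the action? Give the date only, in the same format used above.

21 June 2020

Taking the later of the act (8 April 2013) and discovery (20 June 2015), the claim accrued on 20 June 2015.
4 years from 20 June 2015 is 20 June 2019.
The period was tolled for 367 days by the written tolling agreement (7 September 2017 to 9 September 2018), pushing the deadline to 21 June 2020.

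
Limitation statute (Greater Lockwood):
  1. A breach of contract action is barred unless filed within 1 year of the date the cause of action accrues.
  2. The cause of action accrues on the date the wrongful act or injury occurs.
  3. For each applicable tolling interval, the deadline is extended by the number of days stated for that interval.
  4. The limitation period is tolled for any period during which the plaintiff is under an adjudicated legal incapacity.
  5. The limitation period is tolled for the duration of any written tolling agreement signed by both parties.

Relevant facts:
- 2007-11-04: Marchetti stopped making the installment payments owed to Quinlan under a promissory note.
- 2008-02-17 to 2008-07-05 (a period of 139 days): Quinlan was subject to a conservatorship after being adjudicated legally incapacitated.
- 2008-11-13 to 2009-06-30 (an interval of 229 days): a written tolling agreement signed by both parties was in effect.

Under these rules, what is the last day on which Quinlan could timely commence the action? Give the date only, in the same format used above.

2009-11-07

The cause of action accrued on 2007-11-04, the date of the act.
The untolled deadline — 1 year after 2007-11-04 — is 2008-11-04.
The period was tolled for 139 days by the plaintiff's legal incapacity (2008-02-17 to 2008-07-05), pushing the deadline to 2009-03-23.
Because the written tolling agreement ran from 2008-11-13 to 2009-06-30, the deadline is extended by 229 days to 2009-11-07.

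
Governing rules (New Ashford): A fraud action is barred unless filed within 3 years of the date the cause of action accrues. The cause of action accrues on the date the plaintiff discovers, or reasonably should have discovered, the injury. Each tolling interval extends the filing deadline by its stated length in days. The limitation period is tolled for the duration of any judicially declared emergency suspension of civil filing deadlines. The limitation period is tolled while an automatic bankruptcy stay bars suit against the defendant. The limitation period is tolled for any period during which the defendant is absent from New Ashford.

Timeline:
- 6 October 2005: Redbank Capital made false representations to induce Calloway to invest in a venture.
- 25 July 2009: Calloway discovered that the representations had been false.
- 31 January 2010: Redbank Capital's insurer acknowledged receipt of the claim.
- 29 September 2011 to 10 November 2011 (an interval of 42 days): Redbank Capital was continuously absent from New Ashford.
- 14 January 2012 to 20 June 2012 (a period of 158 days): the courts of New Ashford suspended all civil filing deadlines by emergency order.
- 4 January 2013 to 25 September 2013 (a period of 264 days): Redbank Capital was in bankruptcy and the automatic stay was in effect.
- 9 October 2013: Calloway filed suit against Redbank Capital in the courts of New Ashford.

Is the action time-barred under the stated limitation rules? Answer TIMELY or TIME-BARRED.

TIMELY

Under the discovery rule, the claim accrued on 25 July 2009, when Calloway discovered the injury — not on the 6 October 2005 date of the underlying act.
Adding the 3 years base period to 25 July 2009 gives a deadline of 25 July 2012, before any tolling.
The period was tolled for 42 days by the defendant's absence from the jurisdiction (29 September 2011 to 10 November 2011), pushing the deadline to 5 September 2012.
Because the emergency suspension of filing deadlines ran from 14 January 2012 to 20 June 2012, the deadline is extended by 158 days to 10 February 2013.
The period was tolled for 264 days by the automatic bankruptcy stay (4 January 2013 to 25 September 2013), pushing the deadline to 1 November 2013.
The other events in the timeline have no effect on the limitation period under the stated rules.
Filing on 9 October 2013 beat the 1 November 2013 deadline — the action is timely.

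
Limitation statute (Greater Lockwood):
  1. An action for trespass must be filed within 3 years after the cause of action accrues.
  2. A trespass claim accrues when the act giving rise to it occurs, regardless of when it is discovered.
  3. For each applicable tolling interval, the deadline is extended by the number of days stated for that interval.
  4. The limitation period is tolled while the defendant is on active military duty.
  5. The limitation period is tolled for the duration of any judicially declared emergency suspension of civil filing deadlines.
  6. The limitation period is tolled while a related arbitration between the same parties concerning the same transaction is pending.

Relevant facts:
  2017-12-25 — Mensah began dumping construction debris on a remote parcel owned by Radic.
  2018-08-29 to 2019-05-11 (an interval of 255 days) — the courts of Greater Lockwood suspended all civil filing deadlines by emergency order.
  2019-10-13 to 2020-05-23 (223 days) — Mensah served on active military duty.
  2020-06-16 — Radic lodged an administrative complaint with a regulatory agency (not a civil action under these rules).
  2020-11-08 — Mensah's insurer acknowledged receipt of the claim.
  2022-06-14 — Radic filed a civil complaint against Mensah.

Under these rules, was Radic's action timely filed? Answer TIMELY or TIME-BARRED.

TIME-BARRED

The cause of action accrued on 2017-12-25, the date of the act.
3 years from 2017-12-25 is 2020-12-25.
Because the emergency suspension of filing deadlines ran from 2018-08-29 to 2019-05-11, the deadline is extended by 255 days to 2021-09-06.
The defendant's active military service from 2019-10-13 to 2020-05-23 tolled the period for 223 days, extending the deadline to 2022-04-17.
None of the other events listed affects the running of the period under the stated rules.
Filing on 2022-06-14 missed the 2022-04-17 deadline — the action is time-barred.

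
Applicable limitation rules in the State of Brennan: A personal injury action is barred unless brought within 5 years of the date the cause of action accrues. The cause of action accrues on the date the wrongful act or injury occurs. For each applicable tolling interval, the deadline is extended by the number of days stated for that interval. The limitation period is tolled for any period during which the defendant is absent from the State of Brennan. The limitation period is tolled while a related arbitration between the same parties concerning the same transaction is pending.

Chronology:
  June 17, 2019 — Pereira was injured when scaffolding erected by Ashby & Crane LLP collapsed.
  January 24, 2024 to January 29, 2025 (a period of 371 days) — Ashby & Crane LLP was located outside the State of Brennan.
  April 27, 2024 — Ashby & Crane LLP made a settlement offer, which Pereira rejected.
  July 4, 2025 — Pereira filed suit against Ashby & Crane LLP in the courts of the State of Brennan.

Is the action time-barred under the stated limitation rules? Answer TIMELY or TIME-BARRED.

The cause of action accrued on June 17, 2019, the date of the act.
5 years from June 17, 2019 is June 17, 2024.
The defendant's absence from the jurisdiction from January 24, 2024 to January 29, 2025 tolled the period for 371 days, extending the deadline to June 23, 2025.
Nothing else in the chronology tolls or restarts the period.
Pereira filed on July 4, 2025, after the June 23, 2025 deadline, so the action is time-barred.

TIME-BARRED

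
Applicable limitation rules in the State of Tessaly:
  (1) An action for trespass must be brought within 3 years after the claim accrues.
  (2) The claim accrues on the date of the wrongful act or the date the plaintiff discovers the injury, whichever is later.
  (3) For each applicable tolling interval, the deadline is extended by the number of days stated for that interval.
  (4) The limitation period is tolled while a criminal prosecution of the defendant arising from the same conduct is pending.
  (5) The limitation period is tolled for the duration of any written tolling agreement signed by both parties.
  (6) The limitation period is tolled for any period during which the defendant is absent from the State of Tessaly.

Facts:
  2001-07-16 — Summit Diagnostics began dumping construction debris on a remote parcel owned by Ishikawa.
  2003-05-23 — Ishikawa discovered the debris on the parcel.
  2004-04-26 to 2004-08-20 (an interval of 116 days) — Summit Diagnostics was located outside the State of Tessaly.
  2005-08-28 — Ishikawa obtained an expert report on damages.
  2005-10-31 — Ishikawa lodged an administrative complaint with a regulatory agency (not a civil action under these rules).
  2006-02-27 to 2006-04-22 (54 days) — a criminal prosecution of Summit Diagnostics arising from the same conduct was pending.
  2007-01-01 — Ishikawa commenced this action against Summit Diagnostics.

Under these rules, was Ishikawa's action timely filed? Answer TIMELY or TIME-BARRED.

Because discovery on 2003-05-23 post-dates the 2001-07-16 act, accrual under the later-of rule falls on 2003-05-23.
The untolled deadline — 3 years after 2003-05-23 — is 2006-05-23.
The period was tolled for 116 days by the defendant's absence from the jurisdiction (2004-04-26 to 2004-08-20), pushing the deadline to 2006-09-16.
The pending criminal prosecution from 2006-02-27 to 2006-04-22 tolled the period for 54 days, extending the deadline to 2006-11-09.
The other events in the timeline have no effect on the limitation period under the stated rules.
The 2007-01-01 filing falls after the 2006-11-09 deadline; the claim is time-barred.

TIME-BARRED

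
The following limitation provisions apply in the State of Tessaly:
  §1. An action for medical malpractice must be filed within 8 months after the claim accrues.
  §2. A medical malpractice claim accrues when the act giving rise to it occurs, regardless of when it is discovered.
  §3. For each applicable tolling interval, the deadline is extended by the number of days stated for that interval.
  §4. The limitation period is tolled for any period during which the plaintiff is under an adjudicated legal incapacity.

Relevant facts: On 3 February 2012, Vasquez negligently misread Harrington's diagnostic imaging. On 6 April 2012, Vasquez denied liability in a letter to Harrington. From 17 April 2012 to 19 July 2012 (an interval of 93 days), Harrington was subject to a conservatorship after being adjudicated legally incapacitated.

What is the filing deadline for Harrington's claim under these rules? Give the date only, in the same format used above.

The claim accrued on 3 February 2012, the date of the act.
The untolled deadline — 8 months after 3 February 2012 — is 3 October 2012.
The plaintiff's legal incapacity from 17 April 2012 to 19 July 2012 tolled the period for 93 days, extending the deadline to 4 January 2013.
Nothing else in the chronology tolls or restarts the period.

4 January 2013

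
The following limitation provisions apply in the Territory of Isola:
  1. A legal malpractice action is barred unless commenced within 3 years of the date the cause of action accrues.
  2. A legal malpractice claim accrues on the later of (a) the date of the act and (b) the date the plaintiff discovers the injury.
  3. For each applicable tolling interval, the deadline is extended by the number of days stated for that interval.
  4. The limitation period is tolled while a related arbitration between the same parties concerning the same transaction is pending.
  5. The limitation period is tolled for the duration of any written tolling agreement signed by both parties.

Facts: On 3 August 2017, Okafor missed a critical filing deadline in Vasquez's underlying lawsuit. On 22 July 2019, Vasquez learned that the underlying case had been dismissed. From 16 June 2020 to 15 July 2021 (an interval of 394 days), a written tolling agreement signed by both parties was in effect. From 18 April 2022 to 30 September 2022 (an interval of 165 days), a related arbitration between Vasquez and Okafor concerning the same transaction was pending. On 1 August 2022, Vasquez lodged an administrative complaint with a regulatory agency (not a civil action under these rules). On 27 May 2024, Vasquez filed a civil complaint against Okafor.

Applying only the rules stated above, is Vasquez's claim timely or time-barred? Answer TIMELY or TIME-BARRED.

The claim accrued on 22 July 2019 — the later of the 3 August 2017 act and the 22 July 2019 discovery.
3 years from 22 July 2019 is 22 July 2022.
The period was tolled for 394 days by the written tolling agreement (16 June 2020 to 15 July 2021), pushing the deadline to 20 August 2023.
The pending related arbitration from 18 April 2022 to 30 September 2022 tolled the period for 165 days, extending the deadline to 1 February 2024.
Nothing else in the chronology tolls or restarts the period.
Vasquez filed on 27 May 2024, after the 1 February 2024 deadline, so the action is time-barred.

TIME-BARRED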